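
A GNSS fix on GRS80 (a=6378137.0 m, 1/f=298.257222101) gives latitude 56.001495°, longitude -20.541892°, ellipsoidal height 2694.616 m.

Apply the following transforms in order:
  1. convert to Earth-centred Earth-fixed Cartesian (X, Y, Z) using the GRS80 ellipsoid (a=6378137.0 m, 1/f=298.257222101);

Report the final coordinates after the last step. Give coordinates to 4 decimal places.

start: φ=56.001495°, λ=-20.541892°, h=2694.616 m
→ ECEF (a=6378137.000, f=1/298.257222101): X=3348820.9999, Y=-1254864.4069, Z=5266769.2925

X=3348820.9999 m, Y=-1254864.4069 m, Z=5266769.2925 m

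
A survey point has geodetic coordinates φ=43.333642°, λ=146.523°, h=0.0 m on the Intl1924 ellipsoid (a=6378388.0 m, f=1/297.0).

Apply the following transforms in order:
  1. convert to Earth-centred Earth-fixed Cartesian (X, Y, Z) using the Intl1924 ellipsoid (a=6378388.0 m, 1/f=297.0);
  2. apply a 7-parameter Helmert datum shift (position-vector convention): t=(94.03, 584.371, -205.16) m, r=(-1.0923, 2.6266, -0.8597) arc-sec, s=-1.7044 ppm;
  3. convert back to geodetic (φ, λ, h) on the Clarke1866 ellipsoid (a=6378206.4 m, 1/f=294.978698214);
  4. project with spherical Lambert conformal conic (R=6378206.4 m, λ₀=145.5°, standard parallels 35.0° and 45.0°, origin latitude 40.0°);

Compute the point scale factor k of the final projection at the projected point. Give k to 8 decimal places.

start: φ=43.333642°, λ=146.523000°, h=0.000 m
→ ECEF (a=6378388.000, f=1/297.0): X=-3875937.6248, Y=2563190.2145, Z=4354613.0091
→ Helmert 7p (PV): X=-3875770.8534, Y=2563809.4318, Z=4354436.2100
→ geod (Bowring, a=6378206.400): φ=43.33255029°, λ=146.51549762°, h=276.4527 m
→ into lcc (λ₀=145.5°): φ=43.33255029°, λ−λ₀=1.01549762°
scale k = 0.99784532

0.99784532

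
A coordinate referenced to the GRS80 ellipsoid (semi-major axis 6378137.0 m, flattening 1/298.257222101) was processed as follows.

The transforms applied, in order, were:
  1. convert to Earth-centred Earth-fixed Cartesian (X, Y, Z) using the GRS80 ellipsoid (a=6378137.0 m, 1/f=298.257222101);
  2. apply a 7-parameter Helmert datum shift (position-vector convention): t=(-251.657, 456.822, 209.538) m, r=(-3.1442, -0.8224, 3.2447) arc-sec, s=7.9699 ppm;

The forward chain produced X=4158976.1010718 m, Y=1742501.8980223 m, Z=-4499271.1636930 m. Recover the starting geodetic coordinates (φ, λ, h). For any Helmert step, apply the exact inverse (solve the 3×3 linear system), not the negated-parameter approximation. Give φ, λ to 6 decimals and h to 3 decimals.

start: X=4158976.1011, Y=1742501.8980, Z=-4499271.1637 m
→ Helmert⁻¹: X=4159204.0735, Y=1742034.3520, Z=-4499434.8700
→ geod (Bowring, a=6378137.000): φ=-45.12968800°, λ=22.72580700°, h=2690.4560 m

φ=-45.129688°, λ=22.725807°, h=2690.456 m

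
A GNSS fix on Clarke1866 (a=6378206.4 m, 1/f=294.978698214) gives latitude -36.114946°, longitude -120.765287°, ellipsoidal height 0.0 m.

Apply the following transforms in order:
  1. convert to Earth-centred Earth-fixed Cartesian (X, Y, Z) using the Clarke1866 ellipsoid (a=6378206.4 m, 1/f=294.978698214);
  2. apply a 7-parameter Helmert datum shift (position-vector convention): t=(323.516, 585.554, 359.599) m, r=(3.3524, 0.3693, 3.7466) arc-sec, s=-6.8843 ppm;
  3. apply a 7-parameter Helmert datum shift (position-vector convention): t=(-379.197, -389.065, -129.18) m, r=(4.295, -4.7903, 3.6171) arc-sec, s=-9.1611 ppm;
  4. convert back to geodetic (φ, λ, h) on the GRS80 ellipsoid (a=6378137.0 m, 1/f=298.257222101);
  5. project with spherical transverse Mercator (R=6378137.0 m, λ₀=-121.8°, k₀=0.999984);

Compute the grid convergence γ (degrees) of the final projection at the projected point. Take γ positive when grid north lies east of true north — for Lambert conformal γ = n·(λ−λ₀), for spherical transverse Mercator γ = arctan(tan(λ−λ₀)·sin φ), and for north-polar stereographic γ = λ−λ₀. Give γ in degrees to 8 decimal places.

start: φ=-36.114946°, λ=-120.765287°, h=0.000 m
→ ECEF (a=6378206.400, f=1/294.978698214): X=-2638746.6453, Y=-4432642.4216, Z=-3738312.1482
→ Helmert 7p (PV): X=-2638331.1424, Y=-4432013.5240, Z=-3737994.1319
→ Helmert 7p (PV): X=-2638521.6389, Y=-4432330.4181, Z=-3738242.6257
→ geod (Bowring, a=6378137.000): φ=-36.11443556°, λ=-120.76491218°, h=-363.6018 m
→ into tm (λ₀=-121.8°): φ=-36.11443556°, λ−λ₀=1.03508782°
convergence γ = -0.61012399°

-0.61012399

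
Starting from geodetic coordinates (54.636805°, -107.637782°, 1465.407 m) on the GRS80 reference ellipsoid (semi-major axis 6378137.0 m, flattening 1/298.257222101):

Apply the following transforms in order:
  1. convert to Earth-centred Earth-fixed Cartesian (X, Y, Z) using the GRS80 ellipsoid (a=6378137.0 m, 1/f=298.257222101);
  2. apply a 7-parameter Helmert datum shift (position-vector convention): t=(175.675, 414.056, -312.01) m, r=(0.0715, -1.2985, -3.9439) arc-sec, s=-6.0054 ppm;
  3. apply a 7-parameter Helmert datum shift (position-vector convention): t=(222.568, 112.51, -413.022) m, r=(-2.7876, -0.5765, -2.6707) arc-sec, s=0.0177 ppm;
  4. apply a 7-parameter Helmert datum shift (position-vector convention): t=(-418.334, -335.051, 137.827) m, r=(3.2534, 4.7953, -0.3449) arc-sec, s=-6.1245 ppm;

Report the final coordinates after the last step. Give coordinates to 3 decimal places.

start: φ=54.636805°, λ=-107.637782°, h=1465.407 m
→ ECEF (a=6378137.000, f=1/298.257222101): X=-1121241.5589, Y=-3526531.0696, Z=5179283.5182
→ Helmert 7p (PV): X=-1121159.1843, Y=-3526076.1921, Z=5178932.1236
→ Helmert 7p (PV): X=-1120996.7663, Y=-3525879.2363, Z=5178563.7134
→ Helmert 7p (PV): X=-1121293.7385, Y=-3526272.4992, Z=5178640.2723

X=-1121293.739 m, Y=-3526272.499 m, Z=5178640.272 m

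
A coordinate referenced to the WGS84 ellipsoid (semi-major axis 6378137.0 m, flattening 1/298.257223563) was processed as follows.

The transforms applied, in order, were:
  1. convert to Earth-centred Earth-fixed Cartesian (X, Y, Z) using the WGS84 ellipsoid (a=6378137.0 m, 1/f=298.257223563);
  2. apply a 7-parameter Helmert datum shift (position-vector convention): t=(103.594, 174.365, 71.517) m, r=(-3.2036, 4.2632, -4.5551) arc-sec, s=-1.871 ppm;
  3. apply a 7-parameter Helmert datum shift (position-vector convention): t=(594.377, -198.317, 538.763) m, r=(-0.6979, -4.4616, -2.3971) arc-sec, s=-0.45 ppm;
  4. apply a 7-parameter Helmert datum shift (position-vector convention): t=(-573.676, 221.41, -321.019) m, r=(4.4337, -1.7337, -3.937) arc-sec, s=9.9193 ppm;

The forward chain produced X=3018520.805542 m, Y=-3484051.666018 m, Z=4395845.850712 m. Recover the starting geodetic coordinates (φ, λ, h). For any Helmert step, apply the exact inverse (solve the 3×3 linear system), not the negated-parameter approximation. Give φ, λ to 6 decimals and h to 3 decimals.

φ=43.828795°, λ=-49.094192°, h=1611.218 m

start: X=3018520.8055, Y=-3484051.6660, Z=4395845.8507 m
→ Helmert⁻¹: X=3019167.9865, Y=-3484086.3911, Z=4396172.7776
→ Helmert⁻¹: X=3018710.5334, Y=-3483869.4324, Z=4395558.9088
→ Helmert⁻¹: X=3018598.6793, Y=-3484051.9228, Z=4395503.8934
→ geod (Bowring, a=6378137.000): φ=43.82879500°, λ=-49.09419200°, h=1611.2180 m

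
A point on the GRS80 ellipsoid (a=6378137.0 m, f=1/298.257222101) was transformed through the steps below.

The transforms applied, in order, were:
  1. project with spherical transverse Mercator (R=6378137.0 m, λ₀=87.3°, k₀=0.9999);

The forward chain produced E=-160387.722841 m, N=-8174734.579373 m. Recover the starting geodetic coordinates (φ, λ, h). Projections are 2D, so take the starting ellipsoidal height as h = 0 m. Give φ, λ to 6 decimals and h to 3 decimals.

φ=-73.381416°, λ=82.256314°, h=0.000 m

start: E=-160387.7228, N=-8174734.5794 m
→ tm⁻¹: φ=-73.38141600°, λ=82.25631400°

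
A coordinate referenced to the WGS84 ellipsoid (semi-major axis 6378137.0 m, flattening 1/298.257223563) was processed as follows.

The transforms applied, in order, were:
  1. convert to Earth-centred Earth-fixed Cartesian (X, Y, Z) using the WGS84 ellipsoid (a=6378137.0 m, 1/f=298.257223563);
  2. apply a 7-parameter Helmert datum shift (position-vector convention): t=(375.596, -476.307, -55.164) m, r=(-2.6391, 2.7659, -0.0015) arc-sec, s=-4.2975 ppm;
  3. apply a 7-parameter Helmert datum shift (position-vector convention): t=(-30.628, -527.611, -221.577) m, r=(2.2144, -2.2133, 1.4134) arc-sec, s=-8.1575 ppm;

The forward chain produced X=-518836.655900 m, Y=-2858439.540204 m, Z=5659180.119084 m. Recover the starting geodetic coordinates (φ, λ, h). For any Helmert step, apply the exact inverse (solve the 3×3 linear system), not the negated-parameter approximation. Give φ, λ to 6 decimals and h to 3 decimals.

start: X=-518836.6559, Y=-2858439.5402, Z=5659180.1191 m
→ Helmert⁻¹: X=-518769.1148, Y=-2857870.9294, Z=5659484.1109
→ Helmert⁻¹: X=-519222.8122, Y=-2857479.3179, Z=5659520.0737
→ geod (Bowring, a=6378137.000): φ=62.99069700°, λ=-100.29865700°, h=14.3440 m

φ=62.990697°, λ=-100.298657°, h=14.344 m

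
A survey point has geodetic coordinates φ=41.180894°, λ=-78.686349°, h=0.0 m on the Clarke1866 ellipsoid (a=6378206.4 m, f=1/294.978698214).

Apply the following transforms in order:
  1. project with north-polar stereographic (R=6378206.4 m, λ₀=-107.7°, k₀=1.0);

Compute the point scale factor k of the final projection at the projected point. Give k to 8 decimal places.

1.20595366

start: φ=41.180894°, λ=-78.686349°, h=0.000 m
→ into stereo (λ₀=-107.7°): φ=41.18089400°, λ−λ₀=29.01365100°
scale k = 1.20595366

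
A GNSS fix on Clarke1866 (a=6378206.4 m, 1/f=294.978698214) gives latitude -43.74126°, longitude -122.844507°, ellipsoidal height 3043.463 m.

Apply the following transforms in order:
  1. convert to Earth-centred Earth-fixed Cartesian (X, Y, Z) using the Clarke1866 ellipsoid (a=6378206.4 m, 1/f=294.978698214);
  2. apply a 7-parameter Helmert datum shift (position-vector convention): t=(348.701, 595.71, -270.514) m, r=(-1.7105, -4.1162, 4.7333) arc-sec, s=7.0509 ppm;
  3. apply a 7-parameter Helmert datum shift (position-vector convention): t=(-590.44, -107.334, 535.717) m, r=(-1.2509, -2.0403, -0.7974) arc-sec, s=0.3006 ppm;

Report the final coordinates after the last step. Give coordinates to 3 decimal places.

start: φ=-43.741260°, λ=-122.844507°, h=3043.463 m
→ ECEF (a=6378206.400, f=1/294.978698214): X=-2504477.3014, Y=-3879566.3694, Z=-4389268.6836
→ Helmert 7p (PV): X=-2503969.6391, Y=-3879091.8855, Z=-4389587.9529
→ Helmert 7p (PV): X=-2504532.4077, Y=-3879217.3262, Z=-4389054.7989

X=-2504532.408 m, Y=-3879217.326 m, Z=-4389054.799 m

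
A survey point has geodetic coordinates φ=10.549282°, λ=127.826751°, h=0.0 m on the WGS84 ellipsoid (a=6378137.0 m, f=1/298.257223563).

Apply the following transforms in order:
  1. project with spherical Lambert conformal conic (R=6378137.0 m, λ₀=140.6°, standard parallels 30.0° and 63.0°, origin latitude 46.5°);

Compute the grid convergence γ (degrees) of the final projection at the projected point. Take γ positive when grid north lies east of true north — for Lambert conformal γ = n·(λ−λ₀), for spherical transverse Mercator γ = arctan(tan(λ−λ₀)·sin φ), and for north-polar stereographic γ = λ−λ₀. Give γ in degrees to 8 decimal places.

start: φ=10.549282°, λ=127.826751°, h=0.000 m
→ into lcc (λ₀=140.6°): φ=10.54928200°, λ−λ₀=-12.77324900°
convergence γ = -9.40127347°

-9.40127347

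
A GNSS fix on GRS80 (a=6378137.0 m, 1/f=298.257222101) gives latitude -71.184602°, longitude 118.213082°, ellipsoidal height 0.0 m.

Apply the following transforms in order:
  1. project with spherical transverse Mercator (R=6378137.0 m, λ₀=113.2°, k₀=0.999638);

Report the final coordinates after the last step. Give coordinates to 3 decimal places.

E=179736.516 m, N=-7928813.640 m

start: φ=-71.184602°, λ=118.213082°, h=0.000 m
→ tm (R=6378137.0, λ₀=113.2°): E=179736.5164, N=-7928813.6400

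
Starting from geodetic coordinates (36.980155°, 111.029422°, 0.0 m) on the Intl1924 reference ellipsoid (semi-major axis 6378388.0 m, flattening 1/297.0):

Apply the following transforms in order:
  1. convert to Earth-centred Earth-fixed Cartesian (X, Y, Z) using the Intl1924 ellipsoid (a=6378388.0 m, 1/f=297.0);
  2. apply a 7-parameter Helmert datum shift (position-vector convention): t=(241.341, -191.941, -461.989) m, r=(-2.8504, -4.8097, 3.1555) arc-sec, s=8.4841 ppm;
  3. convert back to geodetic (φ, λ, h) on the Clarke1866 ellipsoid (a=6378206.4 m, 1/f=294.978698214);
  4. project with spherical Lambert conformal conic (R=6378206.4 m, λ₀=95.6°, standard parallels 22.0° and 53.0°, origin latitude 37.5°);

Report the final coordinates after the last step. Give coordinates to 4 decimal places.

start: φ=36.980155°, λ=111.029422°, h=0.000 m
→ ECEF (a=6378388.000, f=1/297.0): X=-1830675.7317, Y=4761763.2501, Z=3815695.1165
→ Helmert 7p (PV): X=-1830611.7453, Y=4761636.4319, Z=3815157.0081
→ geod (Bowring, a=6378206.400): φ=36.97831543°, λ=111.02926233°, h=-202.0798 m
→ lcc (R=6378206.4, λ₀=95.6°): E=1316137.5187, N=53544.7851

E=1316137.5187 m, N=53544.7851 m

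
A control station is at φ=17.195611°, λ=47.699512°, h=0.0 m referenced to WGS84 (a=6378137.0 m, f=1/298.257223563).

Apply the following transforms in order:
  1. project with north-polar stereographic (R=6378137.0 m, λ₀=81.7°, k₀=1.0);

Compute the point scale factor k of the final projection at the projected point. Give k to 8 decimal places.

start: φ=17.195611°, λ=47.699512°, h=0.000 m
→ into stereo (λ₀=81.7°): φ=17.19561100°, λ−λ₀=-34.00048800°
scale k = 1.54364477

1.54364477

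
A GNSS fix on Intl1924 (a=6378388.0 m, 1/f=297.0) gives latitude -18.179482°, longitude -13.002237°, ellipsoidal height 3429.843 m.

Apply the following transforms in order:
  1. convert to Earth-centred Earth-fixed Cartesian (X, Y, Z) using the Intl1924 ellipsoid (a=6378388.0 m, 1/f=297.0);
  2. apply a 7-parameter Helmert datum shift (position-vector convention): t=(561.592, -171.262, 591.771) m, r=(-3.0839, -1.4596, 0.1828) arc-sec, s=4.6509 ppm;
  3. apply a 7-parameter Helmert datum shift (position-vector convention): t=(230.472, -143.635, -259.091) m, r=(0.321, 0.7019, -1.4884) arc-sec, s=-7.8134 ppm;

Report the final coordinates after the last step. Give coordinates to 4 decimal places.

X=5910512.6459 m, Y=-1364988.6593 m, Z=-1977983.2670 m

start: φ=-18.179482°, λ=-13.002237°, h=3429.843 m
→ ECEF (a=6378388.000, f=1/297.0): X=5909740.6455, Y=-1364614.1673, Z=-1978362.1846
→ Helmert 7p (PV): X=5910344.9321, Y=-1364816.1175, Z=-1977717.3925
→ Helmert 7p (PV): X=5910512.6459, Y=-1364988.6593, Z=-1977983.2670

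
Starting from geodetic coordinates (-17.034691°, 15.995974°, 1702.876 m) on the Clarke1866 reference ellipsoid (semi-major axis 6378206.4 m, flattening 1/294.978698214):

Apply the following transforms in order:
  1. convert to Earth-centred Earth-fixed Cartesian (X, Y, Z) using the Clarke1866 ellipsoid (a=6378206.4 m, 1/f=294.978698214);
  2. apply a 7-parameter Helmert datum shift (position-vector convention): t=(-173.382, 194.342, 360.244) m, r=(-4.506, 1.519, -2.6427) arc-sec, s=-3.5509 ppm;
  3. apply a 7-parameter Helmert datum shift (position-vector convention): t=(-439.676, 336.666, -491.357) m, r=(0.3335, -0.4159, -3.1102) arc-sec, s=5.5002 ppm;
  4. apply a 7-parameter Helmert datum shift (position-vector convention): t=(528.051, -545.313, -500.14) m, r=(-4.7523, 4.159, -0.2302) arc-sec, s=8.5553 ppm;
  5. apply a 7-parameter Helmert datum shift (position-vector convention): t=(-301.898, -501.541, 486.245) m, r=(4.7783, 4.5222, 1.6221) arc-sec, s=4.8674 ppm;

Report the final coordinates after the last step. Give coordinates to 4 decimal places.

X=5865175.3746 m, Y=1680814.7833 m, Z=-1857376.2935 m

start: φ=-17.034691°, λ=15.995974°, h=1702.876 m
→ ECEF (a=6378206.400, f=1/294.978698214): X=5865524.6735, Y=1681466.1032, Z=-1856890.6968
→ Helmert 7p (PV): X=5865338.3321, Y=1681538.7597, Z=-1856603.7873
→ Helmert 7p (PV): X=5864960.0157, Y=1681799.2344, Z=-1857090.8106
→ Helmert 7p (PV): X=5865502.6746, Y=1681218.9767, Z=-1857763.8457
→ Helmert 7p (PV): X=5865175.3746, Y=1680814.7833, Z=-1857376.2935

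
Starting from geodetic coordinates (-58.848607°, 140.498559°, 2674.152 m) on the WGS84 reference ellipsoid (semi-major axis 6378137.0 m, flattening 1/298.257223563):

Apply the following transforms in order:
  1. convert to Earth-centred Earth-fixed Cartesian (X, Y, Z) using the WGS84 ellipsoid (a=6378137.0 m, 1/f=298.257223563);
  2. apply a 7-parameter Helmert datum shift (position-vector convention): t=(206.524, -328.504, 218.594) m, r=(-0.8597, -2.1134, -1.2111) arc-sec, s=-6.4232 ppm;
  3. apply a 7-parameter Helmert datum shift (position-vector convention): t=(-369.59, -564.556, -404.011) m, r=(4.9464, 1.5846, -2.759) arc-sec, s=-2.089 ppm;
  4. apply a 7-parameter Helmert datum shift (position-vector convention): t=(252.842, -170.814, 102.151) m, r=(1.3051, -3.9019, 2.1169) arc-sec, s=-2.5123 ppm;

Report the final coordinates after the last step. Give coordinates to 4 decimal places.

start: φ=-58.848607°, λ=140.498559°, h=2674.152 m
→ ECEF (a=6378137.000, f=1/298.257223563): X=-2553190.6303, Y=2104795.7868, Z=-5437519.9373
→ Helmert 7p (PV): X=-2552899.6355, Y=2104446.0913, Z=-5437301.3496
→ Helmert 7p (PV): X=-2553277.5147, Y=2104041.6774, Z=-5437623.9235
→ Helmert 7p (PV): X=-2552936.9889, Y=2103873.7785, Z=-5437543.0988

X=-2552936.9889 m, Y=2103873.7785 m, Z=-5437543.0988 m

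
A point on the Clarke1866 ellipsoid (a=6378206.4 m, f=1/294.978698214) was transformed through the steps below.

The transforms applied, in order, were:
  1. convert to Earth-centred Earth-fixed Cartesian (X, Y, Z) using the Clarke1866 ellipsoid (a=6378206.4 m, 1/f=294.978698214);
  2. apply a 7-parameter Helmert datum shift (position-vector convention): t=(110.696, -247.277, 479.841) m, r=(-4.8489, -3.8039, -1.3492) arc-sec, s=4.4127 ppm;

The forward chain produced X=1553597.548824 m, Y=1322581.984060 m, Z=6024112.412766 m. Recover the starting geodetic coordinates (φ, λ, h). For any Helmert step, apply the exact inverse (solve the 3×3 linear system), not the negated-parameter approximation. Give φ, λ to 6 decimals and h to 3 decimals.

φ=71.405136°, λ=40.410472°, h=995.660 m

start: X=1553597.5488, Y=1322581.9841, Z=6024112.4128 m
→ Helmert⁻¹: X=1553582.4323, Y=1322691.9822, Z=6023608.4345
→ geod (Bowring, a=6378206.400): φ=71.40513600°, λ=40.41047200°, h=995.6600 m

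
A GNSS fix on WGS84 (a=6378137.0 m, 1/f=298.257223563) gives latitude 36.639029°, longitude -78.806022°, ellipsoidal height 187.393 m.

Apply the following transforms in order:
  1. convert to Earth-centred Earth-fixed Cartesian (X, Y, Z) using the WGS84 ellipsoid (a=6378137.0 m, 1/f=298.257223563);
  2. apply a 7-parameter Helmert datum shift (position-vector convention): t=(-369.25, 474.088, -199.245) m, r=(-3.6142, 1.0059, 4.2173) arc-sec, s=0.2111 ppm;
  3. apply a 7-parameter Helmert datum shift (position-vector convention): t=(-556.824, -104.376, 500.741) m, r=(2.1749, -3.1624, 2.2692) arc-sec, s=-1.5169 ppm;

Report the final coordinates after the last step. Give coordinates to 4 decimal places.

X=993948.8250 m, Y=-5026232.3124 m, Z=3785779.1605 m

start: φ=36.639029°, λ=-78.806022°, h=187.393 m
→ ECEF (a=6378137.000, f=1/298.257223563): X=994757.7029, Y=-5026666.2830, Z=3785437.1293
→ Helmert 7p (PV): X=994509.8990, Y=-5026106.5883, Z=3785321.9101
→ Helmert 7p (PV): X=993948.8250, Y=-5026232.3124, Z=3785779.1605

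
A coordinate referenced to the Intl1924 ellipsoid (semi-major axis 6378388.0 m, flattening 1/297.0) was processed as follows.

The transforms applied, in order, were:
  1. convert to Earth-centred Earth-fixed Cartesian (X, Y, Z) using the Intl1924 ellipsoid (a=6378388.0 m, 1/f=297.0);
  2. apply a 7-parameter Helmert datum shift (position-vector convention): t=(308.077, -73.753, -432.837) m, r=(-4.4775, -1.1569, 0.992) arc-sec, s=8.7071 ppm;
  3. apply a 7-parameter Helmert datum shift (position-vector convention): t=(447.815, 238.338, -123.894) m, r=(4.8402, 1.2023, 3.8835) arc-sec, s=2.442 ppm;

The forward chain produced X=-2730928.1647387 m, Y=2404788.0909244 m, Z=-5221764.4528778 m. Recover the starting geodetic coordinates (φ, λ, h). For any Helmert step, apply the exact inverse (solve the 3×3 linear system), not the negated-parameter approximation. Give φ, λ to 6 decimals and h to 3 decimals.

φ=-55.303979°, λ=138.642201°, h=397.976 m

start: X=-2730928.1647, Y=2404788.0909, Z=-5221764.4529 m
→ Helmert⁻¹: X=-2731293.6021, Y=2404472.7729, Z=-5221700.1514
→ Helmert⁻¹: X=-2731595.6146, Y=2404652.0651, Z=-5221154.3326
→ geod (Bowring, a=6378388.000): φ=-55.30397900°, λ=138.64220100°, h=397.9760 m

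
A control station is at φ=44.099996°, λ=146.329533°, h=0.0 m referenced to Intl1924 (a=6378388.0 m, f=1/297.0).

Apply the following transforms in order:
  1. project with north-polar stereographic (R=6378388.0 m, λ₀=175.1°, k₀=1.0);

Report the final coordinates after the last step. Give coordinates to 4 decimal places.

E=-2599895.4222 m, N=-4734971.8217 m

start: φ=44.099996°, λ=146.329533°, h=0.000 m
→ stereo (R=6378388.0, λ₀=175.1°): E=-2599895.4222, N=-4734971.8217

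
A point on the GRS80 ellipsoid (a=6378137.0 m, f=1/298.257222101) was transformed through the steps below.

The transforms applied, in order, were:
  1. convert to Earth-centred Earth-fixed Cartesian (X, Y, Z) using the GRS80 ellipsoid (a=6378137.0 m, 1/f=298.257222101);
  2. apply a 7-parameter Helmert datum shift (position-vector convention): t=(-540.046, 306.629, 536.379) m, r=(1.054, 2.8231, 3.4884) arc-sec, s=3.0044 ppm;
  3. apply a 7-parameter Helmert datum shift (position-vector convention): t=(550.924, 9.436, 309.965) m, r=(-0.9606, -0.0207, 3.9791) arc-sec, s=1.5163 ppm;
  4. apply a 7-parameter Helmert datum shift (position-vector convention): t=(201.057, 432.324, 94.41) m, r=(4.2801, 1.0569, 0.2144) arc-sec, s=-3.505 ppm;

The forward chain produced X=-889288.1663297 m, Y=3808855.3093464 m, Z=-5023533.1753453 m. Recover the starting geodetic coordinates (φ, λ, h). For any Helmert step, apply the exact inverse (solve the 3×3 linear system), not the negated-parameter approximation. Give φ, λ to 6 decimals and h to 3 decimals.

φ=-52.293663°, λ=103.144340°, h=2163.459 m

start: X=-889288.1663, Y=3808855.3093, Z=-5023533.1753 m
→ Helmert⁻¹: X=-889462.6409, Y=3808333.0135, Z=-5023728.7757
→ Helmert⁻¹: X=-889939.2517, Y=3808358.3684, Z=-5024013.2974
→ Helmert⁻¹: X=-889263.3612, Y=3808029.6628, Z=-5024566.2107
→ geod (Bowring, a=6378137.000): φ=-52.29366300°, λ=103.14434000°, h=2163.4590 m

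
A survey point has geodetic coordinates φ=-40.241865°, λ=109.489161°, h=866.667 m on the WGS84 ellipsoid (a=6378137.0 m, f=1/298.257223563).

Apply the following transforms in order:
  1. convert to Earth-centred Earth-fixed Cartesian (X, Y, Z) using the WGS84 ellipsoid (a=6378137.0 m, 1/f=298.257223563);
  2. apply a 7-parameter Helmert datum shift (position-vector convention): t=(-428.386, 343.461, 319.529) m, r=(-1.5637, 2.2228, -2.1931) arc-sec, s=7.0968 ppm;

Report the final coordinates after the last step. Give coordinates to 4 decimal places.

X=-1627228.9851 m, Y=4597049.5304 m, Z=-4098808.6877 m

start: φ=-40.241865°, λ=109.489161°, h=866.667 m
→ ECEF (a=6378137.000, f=1/298.257223563): X=-1626793.7547, Y=4596687.2262, Z=-4099081.8097
→ Helmert 7p (PV): X=-1627228.9851, Y=4597049.5304, Z=-4098808.6877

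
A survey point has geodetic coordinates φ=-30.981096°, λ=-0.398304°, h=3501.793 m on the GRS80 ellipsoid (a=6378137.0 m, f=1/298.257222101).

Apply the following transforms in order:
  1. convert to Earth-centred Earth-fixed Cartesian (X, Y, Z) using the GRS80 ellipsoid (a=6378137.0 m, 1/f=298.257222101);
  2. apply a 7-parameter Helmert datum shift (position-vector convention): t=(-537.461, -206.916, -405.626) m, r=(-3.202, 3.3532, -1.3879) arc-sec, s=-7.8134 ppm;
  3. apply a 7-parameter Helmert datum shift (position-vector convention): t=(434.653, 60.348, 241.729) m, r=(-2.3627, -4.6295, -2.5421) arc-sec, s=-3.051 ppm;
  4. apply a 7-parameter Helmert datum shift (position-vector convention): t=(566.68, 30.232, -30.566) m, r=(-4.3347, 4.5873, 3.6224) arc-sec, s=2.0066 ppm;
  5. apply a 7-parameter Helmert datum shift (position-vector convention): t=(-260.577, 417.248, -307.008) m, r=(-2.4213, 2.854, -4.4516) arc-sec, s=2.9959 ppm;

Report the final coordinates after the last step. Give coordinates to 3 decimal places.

X=5476012.924 m, Y=-38088.101 m, Z=-3266543.115 m

start: φ=-30.981096°, λ=-0.398304°, h=3501.793 m
→ ECEF (a=6378137.000, f=1/298.257222101): X=5475940.2162, Y=-38067.7957, Z=-3265899.3908
→ Helmert 7p (PV): X=5475306.6207, Y=-38361.9586, Z=-3266367.9284
→ Helmert 7p (PV): X=5475797.4074, Y=-38406.3886, Z=-3265992.9045
→ Helmert 7p (PV): X=5476303.1143, Y=-38348.7038, Z=-3266150.9981
→ Helmert 7p (PV): X=5476012.9236, Y=-38088.1013, Z=-3266543.1145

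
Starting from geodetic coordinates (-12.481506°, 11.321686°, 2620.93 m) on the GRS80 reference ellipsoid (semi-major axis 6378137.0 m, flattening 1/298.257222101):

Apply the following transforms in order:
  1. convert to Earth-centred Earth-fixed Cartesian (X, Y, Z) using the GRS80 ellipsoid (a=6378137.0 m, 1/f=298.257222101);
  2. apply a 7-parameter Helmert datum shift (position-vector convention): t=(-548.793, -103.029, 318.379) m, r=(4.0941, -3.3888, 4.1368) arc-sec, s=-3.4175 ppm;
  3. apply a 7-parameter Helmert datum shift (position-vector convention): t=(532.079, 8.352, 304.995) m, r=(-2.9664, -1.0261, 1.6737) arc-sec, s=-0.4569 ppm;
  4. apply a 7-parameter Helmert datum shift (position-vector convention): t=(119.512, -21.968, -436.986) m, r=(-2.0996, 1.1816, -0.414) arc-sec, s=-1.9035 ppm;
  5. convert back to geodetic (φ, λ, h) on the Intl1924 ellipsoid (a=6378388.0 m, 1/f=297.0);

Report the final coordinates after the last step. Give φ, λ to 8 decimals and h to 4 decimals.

start: φ=-12.481506°, λ=11.321686°, h=2620.930 m
→ ECEF (a=6378137.000, f=1/298.257222101): X=6109676.5899, Y=1223238.8297, Z=-1370024.0576
→ Helmert 7p (PV): X=6109104.8927, Y=1223281.3473, Z=-1369576.3391
→ Helmert 7p (PV): X=6109631.0676, Y=1223319.0150, Z=-1369257.9201
→ Helmert 7p (PV): X=6109733.5614, Y=1223268.5178, Z=-1369739.7514
→ geod (Bowring, a=6378388.000): φ=-12.47922463°, λ=11.32185083°, h=2372.9768 m

φ=-12.47922463°, λ=11.32185083°, h=2372.9768 m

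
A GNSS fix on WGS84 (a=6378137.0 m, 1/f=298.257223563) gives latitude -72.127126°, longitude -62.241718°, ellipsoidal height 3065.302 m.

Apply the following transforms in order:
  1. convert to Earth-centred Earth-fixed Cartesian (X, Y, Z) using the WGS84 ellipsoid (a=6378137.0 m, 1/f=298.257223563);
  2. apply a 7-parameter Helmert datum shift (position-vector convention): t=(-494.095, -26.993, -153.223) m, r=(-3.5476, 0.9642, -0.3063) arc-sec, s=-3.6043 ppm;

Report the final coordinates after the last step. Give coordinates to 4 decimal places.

X=914372.3392 m, Y=-1738456.3320 m, Z=-6051078.0572 m

start: φ=-72.127126°, λ=-62.241718°, h=3065.302 m
→ ECEF (a=6378137.000, f=1/298.257223563): X=914900.5988, Y=-1738330.1741, Z=-6050972.2648
→ Helmert 7p (PV): X=914372.3392, Y=-1738456.3320, Z=-6051078.0572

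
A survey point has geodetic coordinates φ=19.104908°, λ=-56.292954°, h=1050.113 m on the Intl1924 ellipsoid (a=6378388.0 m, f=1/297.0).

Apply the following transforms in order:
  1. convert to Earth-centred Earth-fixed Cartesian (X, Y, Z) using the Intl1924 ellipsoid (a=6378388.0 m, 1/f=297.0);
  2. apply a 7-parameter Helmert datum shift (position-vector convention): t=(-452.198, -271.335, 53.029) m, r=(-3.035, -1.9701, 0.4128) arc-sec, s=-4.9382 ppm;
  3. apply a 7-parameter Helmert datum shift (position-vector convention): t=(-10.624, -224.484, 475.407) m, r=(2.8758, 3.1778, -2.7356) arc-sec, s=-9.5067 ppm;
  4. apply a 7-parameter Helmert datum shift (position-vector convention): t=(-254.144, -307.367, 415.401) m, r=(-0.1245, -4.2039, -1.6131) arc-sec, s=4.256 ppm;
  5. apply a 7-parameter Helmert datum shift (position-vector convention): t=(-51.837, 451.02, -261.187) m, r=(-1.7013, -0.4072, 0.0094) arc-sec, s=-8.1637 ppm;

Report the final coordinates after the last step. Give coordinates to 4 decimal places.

start: φ=19.104908°, λ=-56.292954°, h=1050.113 m
→ ECEF (a=6378388.000, f=1/297.0): X=3346459.5925, Y=-5016467.9343, Z=2074695.2741
→ Helmert 7p (PV): X=3345981.0925, Y=-5016677.2726, Z=2074843.8332
→ Helmert 7p (PV): X=3345904.0914, Y=-5016927.3682, Z=2075178.0230
→ Helmert 7p (PV): X=3345582.6579, Y=-5017281.0015, Z=2075673.4775
→ Helmert 7p (PV): X=3345499.6395, Y=-5016771.7492, Z=2075443.3329

X=3345499.6395 m, Y=-5016771.7492 m, Z=2075443.3329 m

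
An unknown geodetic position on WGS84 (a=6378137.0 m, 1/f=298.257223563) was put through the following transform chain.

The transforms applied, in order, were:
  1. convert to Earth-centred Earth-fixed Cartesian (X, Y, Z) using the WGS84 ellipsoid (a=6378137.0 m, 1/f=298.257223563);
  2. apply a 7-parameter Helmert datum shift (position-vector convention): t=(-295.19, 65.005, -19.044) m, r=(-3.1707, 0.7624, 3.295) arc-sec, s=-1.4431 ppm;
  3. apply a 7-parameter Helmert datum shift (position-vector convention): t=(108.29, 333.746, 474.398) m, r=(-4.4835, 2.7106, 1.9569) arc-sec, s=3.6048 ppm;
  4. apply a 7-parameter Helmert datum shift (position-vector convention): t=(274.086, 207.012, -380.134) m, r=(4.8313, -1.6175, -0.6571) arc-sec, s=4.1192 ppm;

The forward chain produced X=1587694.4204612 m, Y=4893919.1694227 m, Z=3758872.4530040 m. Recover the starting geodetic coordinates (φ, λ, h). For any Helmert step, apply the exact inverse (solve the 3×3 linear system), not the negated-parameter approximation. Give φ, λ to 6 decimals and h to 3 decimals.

φ=36.338348°, λ=72.023550°, h=598.987 m

start: X=1587694.4205, Y=4893919.1694, Z=3758872.4530 m
→ Helmert⁻¹: X=1587427.6838, Y=4893785.1053, Z=3759110.0274
→ Helmert⁻¹: X=1587310.7014, Y=4893336.9576, Z=3758749.3044
→ Helmert⁻¹: X=1587672.4559, Y=4893195.8706, Z=3758854.8592
→ geod (Bowring, a=6378137.000): φ=36.33834800°, λ=72.02355000°, h=598.9870 m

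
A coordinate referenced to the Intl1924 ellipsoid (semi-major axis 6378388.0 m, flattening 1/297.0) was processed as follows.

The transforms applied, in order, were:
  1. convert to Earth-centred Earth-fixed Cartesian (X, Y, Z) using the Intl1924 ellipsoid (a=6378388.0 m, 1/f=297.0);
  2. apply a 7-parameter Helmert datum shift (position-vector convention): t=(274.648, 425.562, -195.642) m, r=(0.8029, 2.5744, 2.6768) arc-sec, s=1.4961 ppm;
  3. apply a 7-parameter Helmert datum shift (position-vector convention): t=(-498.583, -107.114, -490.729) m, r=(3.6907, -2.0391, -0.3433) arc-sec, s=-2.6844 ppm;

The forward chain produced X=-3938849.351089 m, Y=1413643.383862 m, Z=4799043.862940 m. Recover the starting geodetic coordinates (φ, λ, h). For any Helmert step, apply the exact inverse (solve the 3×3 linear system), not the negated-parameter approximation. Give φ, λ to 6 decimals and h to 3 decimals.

φ=49.108000°, λ=160.258192°, h=1552.812 m

start: X=-3938849.3511, Y=1413643.3839, Z=4799043.8629 m
→ Helmert⁻¹: X=-3938316.2457, Y=1413833.6168, Z=4799561.1116
→ Helmert⁻¹: X=-3938626.5630, Y=1413475.7368, Z=4799694.9125
→ geod (Bowring, a=6378388.000): φ=49.10800000°, λ=160.25819200°, h=1552.8120 m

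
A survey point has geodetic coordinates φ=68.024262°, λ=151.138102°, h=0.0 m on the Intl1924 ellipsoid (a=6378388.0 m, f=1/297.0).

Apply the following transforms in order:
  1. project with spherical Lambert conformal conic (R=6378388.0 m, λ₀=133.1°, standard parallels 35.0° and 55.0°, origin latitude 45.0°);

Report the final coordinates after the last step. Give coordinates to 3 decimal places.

E=809244.037 m, N=2692976.327 m

start: φ=68.024262°, λ=151.138102°, h=0.000 m
→ lcc (R=6378388.0, λ₀=133.1°): E=809244.0374, N=2692976.3269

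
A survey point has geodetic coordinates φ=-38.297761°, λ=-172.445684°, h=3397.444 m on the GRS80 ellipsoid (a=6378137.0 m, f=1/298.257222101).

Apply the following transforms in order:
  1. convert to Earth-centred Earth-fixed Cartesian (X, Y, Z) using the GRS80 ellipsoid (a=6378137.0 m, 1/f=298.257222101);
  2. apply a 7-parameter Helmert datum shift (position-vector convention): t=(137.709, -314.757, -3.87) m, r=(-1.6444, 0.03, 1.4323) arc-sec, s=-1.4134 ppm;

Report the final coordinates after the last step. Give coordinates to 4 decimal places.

X=-4971006.9036 m, Y=-659639.6623 m, Z=-3933533.6177 m

start: φ=-38.297761°, λ=-172.445684°, h=3397.444 m
→ ECEF (a=6378137.000, f=1/298.257222101): X=-4971155.6446, Y=-659259.9582, Z=-3933541.2862
→ Helmert 7p (PV): X=-4971006.9036, Y=-659639.6623, Z=-3933533.6177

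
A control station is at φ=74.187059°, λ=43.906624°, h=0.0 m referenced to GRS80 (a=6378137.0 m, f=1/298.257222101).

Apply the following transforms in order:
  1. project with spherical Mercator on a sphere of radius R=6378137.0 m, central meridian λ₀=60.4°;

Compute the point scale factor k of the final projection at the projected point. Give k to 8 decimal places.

3.66975750

start: φ=74.187059°, λ=43.906624°, h=0.000 m
→ into merc (λ₀=60.4°): φ=74.18705900°, λ−λ₀=-16.49337600°
scale k = 3.66975750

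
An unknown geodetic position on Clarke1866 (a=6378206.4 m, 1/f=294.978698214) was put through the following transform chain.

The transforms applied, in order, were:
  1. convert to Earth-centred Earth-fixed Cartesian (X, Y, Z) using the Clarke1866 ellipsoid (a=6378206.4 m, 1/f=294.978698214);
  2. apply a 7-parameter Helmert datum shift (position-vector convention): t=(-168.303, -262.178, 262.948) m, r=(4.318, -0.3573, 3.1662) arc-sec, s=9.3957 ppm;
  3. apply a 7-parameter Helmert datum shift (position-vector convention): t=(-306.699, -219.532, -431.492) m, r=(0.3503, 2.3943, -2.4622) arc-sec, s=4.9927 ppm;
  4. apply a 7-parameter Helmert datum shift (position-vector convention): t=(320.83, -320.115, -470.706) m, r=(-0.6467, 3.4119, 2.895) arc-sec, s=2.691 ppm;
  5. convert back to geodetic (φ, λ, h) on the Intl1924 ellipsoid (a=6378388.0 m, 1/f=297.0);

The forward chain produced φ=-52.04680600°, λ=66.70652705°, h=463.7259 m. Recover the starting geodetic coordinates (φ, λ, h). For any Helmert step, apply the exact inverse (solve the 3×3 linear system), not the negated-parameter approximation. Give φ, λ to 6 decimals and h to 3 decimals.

start: φ=-52.046806°, λ=66.706527°, h=463.726 m
→ ECEF (a=6378388.000, f=1/297.0): X=1554608.4864, Y=3610892.7560, Z=-5006472.3216
→ Helmert⁻¹: X=1554416.9635, Y=3611197.0315, Z=-5005951.1102
→ Helmert⁻¹: X=1554730.8937, Y=3611408.5910, Z=-5005482.7134
→ Helmert⁻¹: X=1554931.3535, Y=3611508.1745, Z=-5005776.9271
→ geod (Bowring, a=6378206.400): φ=-52.03933100°, λ=66.70575200°, h=614.2160 m

φ=-52.039331°, λ=66.705752°, h=614.216 m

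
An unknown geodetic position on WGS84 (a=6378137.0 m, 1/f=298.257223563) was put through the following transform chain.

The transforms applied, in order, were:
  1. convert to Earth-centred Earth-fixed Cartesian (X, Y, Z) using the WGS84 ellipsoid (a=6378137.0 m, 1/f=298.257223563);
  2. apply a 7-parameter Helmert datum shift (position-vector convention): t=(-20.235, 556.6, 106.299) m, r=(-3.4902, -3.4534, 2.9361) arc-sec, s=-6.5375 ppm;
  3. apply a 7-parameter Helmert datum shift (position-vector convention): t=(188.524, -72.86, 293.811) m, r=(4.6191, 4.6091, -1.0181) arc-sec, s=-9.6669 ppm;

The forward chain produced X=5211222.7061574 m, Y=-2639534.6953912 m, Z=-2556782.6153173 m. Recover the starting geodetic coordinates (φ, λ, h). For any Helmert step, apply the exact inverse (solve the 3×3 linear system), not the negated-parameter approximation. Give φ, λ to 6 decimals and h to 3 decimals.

start: X=5211222.7062, Y=-2639534.6954, Z=-2556782.6153 m
→ Helmert⁻¹: X=5211154.7215, Y=-2639518.8892, Z=-2556925.5900
→ Helmert⁻¹: X=5211128.6299, Y=-2640123.6573, Z=-2557180.5268
→ geod (Bowring, a=6378137.000): φ=-23.78264900°, λ=-26.86822500°, h=2250.2810 m

φ=-23.782649°, λ=-26.868225°, h=2250.281 m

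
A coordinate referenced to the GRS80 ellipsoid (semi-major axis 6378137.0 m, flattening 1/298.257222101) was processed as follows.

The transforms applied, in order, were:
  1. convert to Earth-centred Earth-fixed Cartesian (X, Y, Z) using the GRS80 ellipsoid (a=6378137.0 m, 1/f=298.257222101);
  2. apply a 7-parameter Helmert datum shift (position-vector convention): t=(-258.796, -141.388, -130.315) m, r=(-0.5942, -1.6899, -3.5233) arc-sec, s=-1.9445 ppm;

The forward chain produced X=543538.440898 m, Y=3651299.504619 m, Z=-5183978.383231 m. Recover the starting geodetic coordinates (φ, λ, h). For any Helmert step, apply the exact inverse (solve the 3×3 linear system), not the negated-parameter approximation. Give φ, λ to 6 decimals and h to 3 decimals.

start: X=543538.4409, Y=3651299.5046, Z=-5183978.3832 m
→ Helmert⁻¹: X=543693.4513, Y=3651472.2134, Z=-5183852.0836
→ geod (Bowring, a=6378137.000): φ=-54.72472700°, λ=81.53104800°, h=128.9530 m

φ=-54.724727°, λ=81.531048°, h=128.953 m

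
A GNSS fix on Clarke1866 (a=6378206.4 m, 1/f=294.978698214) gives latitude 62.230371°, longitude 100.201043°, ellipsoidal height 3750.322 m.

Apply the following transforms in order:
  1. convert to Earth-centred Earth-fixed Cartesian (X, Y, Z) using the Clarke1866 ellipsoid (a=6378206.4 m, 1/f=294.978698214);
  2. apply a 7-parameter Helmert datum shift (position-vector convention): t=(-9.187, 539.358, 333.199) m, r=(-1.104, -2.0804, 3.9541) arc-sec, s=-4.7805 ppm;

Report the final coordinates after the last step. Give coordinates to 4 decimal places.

start: φ=62.230371°, λ=100.201043°, h=3750.322 m
→ ECEF (a=6378206.400, f=1/294.978698214): X=-528008.8942, Y=2934243.5802, Z=5623646.4918
→ Helmert 7p (PV): X=-528128.5265, Y=2934788.8887, Z=5623931.7765

X=-528128.5265 m, Y=2934788.8887 m, Z=5623931.7765 m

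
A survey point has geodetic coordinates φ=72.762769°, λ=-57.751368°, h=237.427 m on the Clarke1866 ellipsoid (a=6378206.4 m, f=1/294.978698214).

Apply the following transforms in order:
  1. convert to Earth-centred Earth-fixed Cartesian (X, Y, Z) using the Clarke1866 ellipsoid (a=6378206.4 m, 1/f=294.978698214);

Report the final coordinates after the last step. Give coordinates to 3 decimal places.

X=1011683.191 m, Y=-1603505.648 m, Z=6069495.324 m

start: φ=72.762769°, λ=-57.751368°, h=237.427 m
→ ECEF (a=6378206.400, f=1/294.978698214): X=1011683.1912, Y=-1603505.6480, Z=6069495.3239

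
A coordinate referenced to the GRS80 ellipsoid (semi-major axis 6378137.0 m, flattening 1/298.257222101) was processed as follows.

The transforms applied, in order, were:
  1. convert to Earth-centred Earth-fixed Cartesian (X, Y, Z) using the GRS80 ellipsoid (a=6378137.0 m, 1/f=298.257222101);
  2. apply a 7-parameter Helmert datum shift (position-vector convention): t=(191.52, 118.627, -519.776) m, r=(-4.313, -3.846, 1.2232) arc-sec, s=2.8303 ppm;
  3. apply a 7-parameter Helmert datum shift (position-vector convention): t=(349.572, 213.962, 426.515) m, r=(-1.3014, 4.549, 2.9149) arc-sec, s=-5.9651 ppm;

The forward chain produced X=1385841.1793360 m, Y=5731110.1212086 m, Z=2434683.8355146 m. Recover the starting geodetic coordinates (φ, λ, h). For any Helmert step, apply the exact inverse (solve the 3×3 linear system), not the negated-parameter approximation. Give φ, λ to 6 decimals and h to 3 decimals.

φ=22.576528°, λ=76.409365°, h=3805.990 m

start: X=1385841.1793, Y=5731110.1212, Z=2434683.8355 m
→ Helmert⁻¹: X=1385527.1727, Y=5730895.4056, Z=2434338.5562
→ Helmert⁻¹: X=1385411.1181, Y=5730701.4283, Z=2434945.4376
→ geod (Bowring, a=6378137.000): φ=22.57652800°, λ=76.40936500°, h=3805.9900 m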